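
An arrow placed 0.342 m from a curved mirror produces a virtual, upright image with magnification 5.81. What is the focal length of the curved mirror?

f = 0.413 m (concave)

m = −d_i/d_o ⇒ d_i = −m·d_o = −(+5.81)·(0.342) = -1.987 m.
1/f = 1/d_o + 1/d_i = 1/(0.342) + 1/(-1.987) = 2.421, so f = 0.413 m.
Since f is positive, the curved mirror is concave.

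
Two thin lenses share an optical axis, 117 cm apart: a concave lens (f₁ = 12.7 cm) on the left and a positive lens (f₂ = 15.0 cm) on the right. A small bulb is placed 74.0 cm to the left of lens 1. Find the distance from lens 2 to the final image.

17.0 cm

Lens 1 is diverging, so f₁ = −12.7 cm.
Lens 1: 1/d_i1 = 1/f₁ − 1/d_o1 = 1/(-12.7) − 1/(74.0) = -0.09225, so d_i1 = -10.84 cm.
The intermediate image is 10.84 cm to the left of lens 1 (virtual), which is 117 − (-10.84) = 127.8 cm to the left of lens 2, so d_o2 = +127.8 cm.
Lens 2: 1/d_i2 = 1/f₂ − 1/d_o2 = 1/(15.0) − 1/(127.8) = 0.05884, so d_i2 = 17.0 cm.
The final image is real, 17.0 cm to the right of lens 2 (overall magnification ≈ -0.019).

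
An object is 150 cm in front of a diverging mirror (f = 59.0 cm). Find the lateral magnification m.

For a diverging mirror, f = -59.0 cm.
1/d_i = 1/f − 1/d_o = 1/(-59.00) − 1/(150) = -0.02362, so d_i = -42.34 cm.
m = −d_i/d_o = −(-42.34)/(150) = +0.282.
The image is virtual, upright and reduced, behind the mirror.

m = +0.282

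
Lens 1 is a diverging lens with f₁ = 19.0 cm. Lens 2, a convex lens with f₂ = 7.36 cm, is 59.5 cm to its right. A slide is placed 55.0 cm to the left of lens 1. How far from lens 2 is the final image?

Lens 1 is diverging, so f₁ = −19.0 cm.
Lens 1: 1/d_i1 = 1/f₁ − 1/d_o1 = 1/(-19.0) − 1/(55.0) = -0.07081, so d_i1 = -14.12 cm.
The intermediate image is 14.12 cm to the left of lens 1 (virtual), which is 59.5 − (-14.12) = 73.62 cm to the left of lens 2, so d_o2 = +73.62 cm.
Lens 2: 1/d_i2 = 1/f₂ − 1/d_o2 = 1/(7.36) − 1/(73.62) = 0.1223, so d_i2 = 8.18 cm.
The final image is real, 8.18 cm to the right of lens 2 (overall magnification ≈ -0.029).

8.18 cm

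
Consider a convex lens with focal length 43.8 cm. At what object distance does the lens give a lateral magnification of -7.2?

49.9 cm

m = −d_i/d_o ⇒ d_i = −m·d_o.
1/f = 1/d_o + 1/d_i = 1/d_o − 1/(m·d_o) = (1 − 1/m)/d_o, so d_o = f(1 − 1/m) = (43.80)(1 − 1/(-7.2)) = 49.9 cm.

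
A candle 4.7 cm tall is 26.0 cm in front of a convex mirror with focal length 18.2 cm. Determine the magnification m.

For a convex mirror, f = -18.2 cm.
1/d_i = 1/f − 1/d_o = 1/(-18.20) − 1/(26.0) = -0.09341, so d_i = -10.71 cm.
m = −d_i/d_o = −(-10.71)/(26.0) = +0.412.
The image is virtual, upright and reduced, behind the mirror.

m = +0.412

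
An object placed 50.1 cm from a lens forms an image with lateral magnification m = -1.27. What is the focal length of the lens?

f = 28.0 cm (converging)

m = −d_i/d_o ⇒ d_i = −m·d_o = −(-1.27)·(50.1) = 63.63 cm.
1/f = 1/d_o + 1/d_i = 1/(50.1) + 1/(63.63) = 0.03568, so f = 28.0 cm.
Since f is positive, the lens is converging.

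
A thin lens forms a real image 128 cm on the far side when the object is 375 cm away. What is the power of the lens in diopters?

P = +1.05 D

d_i = +128 cm.
1/f = 1/d_o + 1/d_i = 1/(375) + 1/(128) = 0.01048 cm⁻¹.
f = 95.43 cm = 0.9543 m, so P = 1/f = +1.05 D.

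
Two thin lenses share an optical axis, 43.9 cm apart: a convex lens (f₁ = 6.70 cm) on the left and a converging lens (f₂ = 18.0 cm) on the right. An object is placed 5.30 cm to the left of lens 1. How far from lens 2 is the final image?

Lens 1: 1/d_i1 = 1/f₁ − 1/d_o1 = 1/(6.70) − 1/(5.30) = -0.03943, so d_i1 = -25.36 cm.
The intermediate image is 25.36 cm to the left of lens 1 (virtual), which is 43.9 − (-25.36) = 69.26 cm to the left of lens 2, so d_o2 = +69.26 cm.
Lens 2: 1/d_i2 = 1/f₂ − 1/d_o2 = 1/(18.0) − 1/(69.26) = 0.04112, so d_i2 = 24.3 cm.
The final image is real, 24.3 cm to the right of lens 2 (overall magnification ≈ -1.7).

24.3 cm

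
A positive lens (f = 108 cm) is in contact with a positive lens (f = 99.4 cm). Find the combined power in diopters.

P₁ = 1/f₁ = 1/(1.08 m) = +0.9259 D; P₂ = 1/f₂ = 1/(0.994 m) = +1.006 D.
For thin lenses in contact, P = P₁ + P₂ = (+0.9259) + (+1.006) = +1.93 D.

P = +1.93 D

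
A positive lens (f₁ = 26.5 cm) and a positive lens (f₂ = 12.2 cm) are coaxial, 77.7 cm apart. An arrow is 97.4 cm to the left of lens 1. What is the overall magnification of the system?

Lens 1: 1/d_i1 = 1/(26.5) − 1/(97.4) = 0.02747, so d_i1 = 36.40 cm; m₁ = −d_i1/d_o1 = -0.3737.
d_o2 = 77.7 − (36.40) = 41.30 cm.
Lens 2: 1/d_i2 = 1/(12.2) − 1/(41.30) = 0.05775, so d_i2 = 17.31 cm; m₂ = −d_i2/d_o2 = -0.4192.
m = m₁·m₂ = (-0.3737)(-0.4192) = +0.157.

m = +0.157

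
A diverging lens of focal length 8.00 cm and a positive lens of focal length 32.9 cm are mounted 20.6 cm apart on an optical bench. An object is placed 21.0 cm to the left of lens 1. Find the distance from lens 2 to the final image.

133 cm

Lens 1 is diverging, so f₁ = −8.00 cm.
Lens 1: 1/d_i1 = 1/f₁ − 1/d_o1 = 1/(-8.00) − 1/(21.0) = -0.1726, so d_i1 = -5.793 cm.
The intermediate image is 5.793 cm to the left of lens 1 (virtual), which is 20.6 − (-5.793) = 26.39 cm to the left of lens 2, so d_o2 = +26.39 cm.
Lens 2: 1/d_i2 = 1/f₂ − 1/d_o2 = 1/(32.9) − 1/(26.39) = -0.007498, so d_i2 = -133 cm.
The final image is virtual, 133 cm to the left of lens 2 (overall magnification ≈ 1.4).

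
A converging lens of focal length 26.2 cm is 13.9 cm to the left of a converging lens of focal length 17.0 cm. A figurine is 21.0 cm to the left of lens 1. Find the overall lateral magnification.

m = -0.834

Lens 1: 1/d_i1 = 1/(26.2) − 1/(21.0) = -0.009451, so d_i1 = -105.8 cm; m₁ = −d_i1/d_o1 = +5.038.
d_o2 = 13.9 − (-105.8) = 119.7 cm.
Lens 2: 1/d_i2 = 1/(17.0) − 1/(119.7) = 0.05047, so d_i2 = 19.81 cm; m₂ = −d_i2/d_o2 = -0.1655.
m = m₁·m₂ = (+5.038)(-0.1655) = -0.834.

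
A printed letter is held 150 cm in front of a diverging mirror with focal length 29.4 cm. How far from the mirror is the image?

For a diverging mirror, f = -29.4 cm.
Mirror equation: 1/q = 1/f − 1/p = 1/(-29.40) − 1/(150) = -0.03401 − 0.006667 = -0.04068, so q = -24.6 cm.
The image is virtual, upright and reduced, behind the mirror.

24.6 cm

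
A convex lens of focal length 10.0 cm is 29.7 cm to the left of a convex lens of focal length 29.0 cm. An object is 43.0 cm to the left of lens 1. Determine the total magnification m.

Lens 1: 1/d_i1 = 1/(10.0) − 1/(43.0) = 0.07674, so d_i1 = 13.03 cm; m₁ = −d_i1/d_o1 = -0.3030.
d_o2 = 29.7 − (13.03) = 16.67 cm.
Lens 2: 1/d_i2 = 1/(29.0) − 1/(16.67) = -0.02551, so d_i2 = -39.21 cm; m₂ = −d_i2/d_o2 = +2.352.
m = m₁·m₂ = (-0.3030)(+2.352) = -0.713.

m = -0.713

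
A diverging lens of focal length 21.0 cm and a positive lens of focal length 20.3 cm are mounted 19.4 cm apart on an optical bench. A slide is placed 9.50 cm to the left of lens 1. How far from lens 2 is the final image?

Lens 1 is diverging, so f₁ = −21.0 cm.
Lens 1: 1/d_i1 = 1/f₁ − 1/d_o1 = 1/(-21.0) − 1/(9.50) = -0.1529, so d_i1 = -6.541 cm.
The intermediate image is 6.541 cm to the left of lens 1 (virtual), which is 19.4 − (-6.541) = 25.94 cm to the left of lens 2, so d_o2 = +25.94 cm.
Lens 2: 1/d_i2 = 1/f₂ − 1/d_o2 = 1/(20.3) − 1/(25.94) = 0.01071, so d_i2 = 93.4 cm.
The final image is real, 93.4 cm to the right of lens 2 (overall magnification ≈ -2.5).

93.4 cm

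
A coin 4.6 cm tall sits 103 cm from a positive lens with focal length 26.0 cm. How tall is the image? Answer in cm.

1/d_i = 1/f − 1/d_o = 1/(26.00) − 1/(103) = 0.02875, so d_i = 34.78 cm.
m = −d_i/d_o = -0.3377.
|h_i| = |m|·h_o = 0.3377 × 4.6 = 1.55 cm. The image is real, inverted and reduced, on the far side of the lens.

1.55 cm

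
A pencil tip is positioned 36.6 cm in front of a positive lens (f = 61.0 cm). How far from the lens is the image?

Thin-lens equation: 1/s_i = 1/f − 1/s_o = 1/(61.00) − 1/(36.6) = 0.01639 − 0.02732 = -0.01093, so s_i = -91.5 cm.
The image is virtual, upright and enlarged, on the same side as the object.

91.5 cm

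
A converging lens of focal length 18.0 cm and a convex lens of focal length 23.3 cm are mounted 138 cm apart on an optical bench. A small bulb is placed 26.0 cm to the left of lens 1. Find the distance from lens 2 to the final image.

Lens 1: 1/d_i1 = 1/f₁ − 1/d_o1 = 1/(18.0) − 1/(26.0) = 0.01709, so d_i1 = 58.50 cm.
The intermediate image is 58.50 cm to the right of lens 1, which is 138 − (58.50) = 79.50 cm to the left of lens 2, so d_o2 = +79.50 cm.
Lens 2: 1/d_i2 = 1/f₂ − 1/d_o2 = 1/(23.3) − 1/(79.50) = 0.03034, so d_i2 = 33.0 cm.
The final image is real, 33.0 cm to the right of lens 2 (overall magnification ≈ 0.93).

33.0 cm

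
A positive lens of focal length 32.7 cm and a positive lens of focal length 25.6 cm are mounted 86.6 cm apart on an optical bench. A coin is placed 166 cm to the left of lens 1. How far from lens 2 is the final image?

57.9 cm

Lens 1: 1/d_i1 = 1/f₁ − 1/d_o1 = 1/(32.7) − 1/(166) = 0.02456, so d_i1 = 40.72 cm.
The intermediate image is 40.72 cm to the right of lens 1, which is 86.6 − (40.72) = 45.88 cm to the left of lens 2, so d_o2 = +45.88 cm.
Lens 2: 1/d_i2 = 1/f₂ − 1/d_o2 = 1/(25.6) − 1/(45.88) = 0.01727, so d_i2 = 57.9 cm.
The final image is real, 57.9 cm to the right of lens 2 (overall magnification ≈ 0.31).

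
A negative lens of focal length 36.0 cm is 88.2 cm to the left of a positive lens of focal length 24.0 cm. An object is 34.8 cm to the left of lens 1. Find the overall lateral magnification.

m = -0.149

f₁ = −36.0 cm (diverging).
Lens 1: 1/d_i1 = 1/(-36.0) − 1/(34.8) = -0.05651, so d_i1 = -17.69 cm; m₁ = −d_i1/d_o1 = +0.5083.
d_o2 = 88.2 − (-17.69) = 105.9 cm.
Lens 2: 1/d_i2 = 1/(24.0) − 1/(105.9) = 0.03222, so d_i2 = 31.03 cm; m₂ = −d_i2/d_o2 = -0.2930.
m = m₁·m₂ = (+0.5083)(-0.2930) = -0.149.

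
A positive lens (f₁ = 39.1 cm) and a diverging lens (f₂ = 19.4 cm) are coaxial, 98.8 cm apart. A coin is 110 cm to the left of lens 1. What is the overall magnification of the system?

m = -0.186

Lens 1: 1/d_i1 = 1/(39.1) − 1/(110) = 0.01648, so d_i1 = 60.66 cm; m₁ = −d_i1/d_o1 = -0.5515.
d_o2 = 98.8 − (60.66) = 38.14 cm.
f₂ = −19.4 cm (diverging).
Lens 2: 1/d_i2 = 1/(-19.4) − 1/(38.14) = -0.07777, so d_i2 = -12.86 cm; m₂ = −d_i2/d_o2 = +0.3372.
m = m₁·m₂ = (-0.5515)(+0.3372) = -0.186.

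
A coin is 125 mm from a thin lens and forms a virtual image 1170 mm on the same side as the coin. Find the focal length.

Virtual image ⇒ d_i = −1170 mm.
1/f = 1/d_o + 1/d_i = 1/(125) + 1/(-1170) = 0.007145, so f = 140 mm.
Since f is positive, the thin lens is converging.

f = 140 mm (converging)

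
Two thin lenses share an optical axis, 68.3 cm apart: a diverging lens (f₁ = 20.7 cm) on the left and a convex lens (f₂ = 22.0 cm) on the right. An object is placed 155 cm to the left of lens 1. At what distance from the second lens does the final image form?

Lens 1 is diverging, so f₁ = −20.7 cm.
Lens 1: 1/d_i1 = 1/f₁ − 1/d_o1 = 1/(-20.7) − 1/(155) = -0.05476, so d_i1 = -18.26 cm.
The intermediate image is 18.26 cm to the left of lens 1 (virtual), which is 68.3 − (-18.26) = 86.56 cm to the left of lens 2, so d_o2 = +86.56 cm.
Lens 2: 1/d_i2 = 1/f₂ − 1/d_o2 = 1/(22.0) − 1/(86.56) = 0.03390, so d_i2 = 29.5 cm.
The final image is real, 29.5 cm to the right of lens 2 (overall magnification ≈ -0.040).

29.5 cm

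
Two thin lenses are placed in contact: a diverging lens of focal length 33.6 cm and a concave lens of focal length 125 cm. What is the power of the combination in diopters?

P = -3.78 D

P₁ = 1/f₁ = 1/(-0.336 m) = -2.976 D; P₂ = 1/f₂ = 1/(-1.25 m) = -0.8000 D.
For thin lenses in contact, P = P₁ + P₂ = (-2.976) + (-0.8000) = -3.78 D.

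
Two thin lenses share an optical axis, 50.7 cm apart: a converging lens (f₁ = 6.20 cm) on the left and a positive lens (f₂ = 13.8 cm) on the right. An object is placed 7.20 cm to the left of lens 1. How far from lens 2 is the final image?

Lens 1: 1/d_i1 = 1/f₁ − 1/d_o1 = 1/(6.20) − 1/(7.20) = 0.02240, so d_i1 = 44.64 cm.
The intermediate image is 44.64 cm to the right of lens 1, which is 50.7 − (44.64) = 6.060 cm to the left of lens 2, so d_o2 = +6.060 cm.
Lens 2: 1/d_i2 = 1/f₂ − 1/d_o2 = 1/(13.8) − 1/(6.060) = -0.09255, so d_i2 = -10.8 cm.
The final image is virtual, 10.8 cm to the left of lens 2 (overall magnification ≈ -11).

10.8 cm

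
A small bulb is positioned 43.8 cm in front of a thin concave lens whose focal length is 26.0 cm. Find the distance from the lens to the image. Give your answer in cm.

16.3 cm

For a concave lens, f = -26.0 cm.
Thin-lens equation: 1/q = 1/f − 1/p = 1/(-26.00) − 1/(43.8) = -0.03846 − 0.02283 = -0.06129, so q = -16.3 cm.
The image is virtual, upright and reduced, on the same side as the object.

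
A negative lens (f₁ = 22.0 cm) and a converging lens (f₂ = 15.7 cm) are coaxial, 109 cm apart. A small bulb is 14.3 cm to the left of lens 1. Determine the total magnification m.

m = -0.0933

f₁ = −22.0 cm (diverging).
Lens 1: 1/d_i1 = 1/(-22.0) − 1/(14.3) = -0.1154, so d_i1 = -8.667 cm; m₁ = −d_i1/d_o1 = +0.6061.
d_o2 = 109 − (-8.667) = 117.7 cm.
Lens 2: 1/d_i2 = 1/(15.7) − 1/(117.7) = 0.05520, so d_i2 = 18.12 cm; m₂ = −d_i2/d_o2 = -0.1539.
m = m₁·m₂ = (+0.6061)(-0.1539) = -0.0933.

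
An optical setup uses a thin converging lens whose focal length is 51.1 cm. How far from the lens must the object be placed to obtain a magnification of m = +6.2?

m = −d_i/d_o ⇒ d_i = −m·d_o.
1/f = 1/d_o + 1/d_i = 1/d_o − 1/(m·d_o) = (1 − 1/m)/d_o, so d_o = f(1 − 1/m) = (51.10)(1 − 1/(+6.2)) = 42.9 cm.

42.9 cm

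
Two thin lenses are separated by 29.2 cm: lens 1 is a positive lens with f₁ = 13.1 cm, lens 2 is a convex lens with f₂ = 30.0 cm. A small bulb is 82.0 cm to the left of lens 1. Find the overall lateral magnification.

m = -0.348

Lens 1: 1/d_i1 = 1/(13.1) − 1/(82.0) = 0.06414, so d_i1 = 15.59 cm; m₁ = −d_i1/d_o1 = -0.1901.
d_o2 = 29.2 − (15.59) = 13.61 cm.
Lens 2: 1/d_i2 = 1/(30.0) − 1/(13.61) = -0.04014, so d_i2 = -24.91 cm; m₂ = −d_i2/d_o2 = +1.830.
m = m₁·m₂ = (-0.1901)(+1.830) = -0.348.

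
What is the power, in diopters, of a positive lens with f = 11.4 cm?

f = 11.4 cm = 0.114 m.
P = 1/f = 1/(0.114 m) = +8.77 D.

P = +8.77 D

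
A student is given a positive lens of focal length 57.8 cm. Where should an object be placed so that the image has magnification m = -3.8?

m = −d_i/d_o ⇒ d_i = −m·d_o.
1/f = 1/d_o + 1/d_i = 1/d_o − 1/(m·d_o) = (1 − 1/m)/d_o, so d_o = f(1 − 1/m) = (57.80)(1 − 1/(-3.8)) = 73.0 cm.

73.0 cm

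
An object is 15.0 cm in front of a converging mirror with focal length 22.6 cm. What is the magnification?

1/d_i = 1/f − 1/d_o = 1/(22.60) − 1/(15.0) = -0.02242, so d_i = -44.61 cm.
m = −d_i/d_o = −(-44.61)/(15.0) = +2.97.
The image is virtual, upright and enlarged, behind the mirror.

m = +2.97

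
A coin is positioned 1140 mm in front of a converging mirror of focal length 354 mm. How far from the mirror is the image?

Mirror equation: 1/q = 1/f − 1/p = 1/(354.0) − 1/(1140) = 0.002825 − 0.0008772 = 0.001948, so q = 513 mm.
The image is real, inverted and reduced, in front of the mirror.

513 mm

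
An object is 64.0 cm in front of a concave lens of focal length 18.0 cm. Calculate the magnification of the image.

m = +0.220

For a concave lens, f = -18.0 cm.
1/d_i = 1/f − 1/d_o = 1/(-18.00) − 1/(64.0) = -0.07118, so d_i = -14.05 cm.
m = −d_i/d_o = −(-14.05)/(64.0) = +0.220.
The image is virtual, upright and reduced, on the same side as the object.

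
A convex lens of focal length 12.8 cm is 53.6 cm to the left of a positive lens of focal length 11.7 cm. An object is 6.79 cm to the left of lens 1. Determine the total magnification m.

m = -0.442

Lens 1: 1/d_i1 = 1/(12.8) − 1/(6.79) = -0.06915, so d_i1 = -14.46 cm; m₁ = −d_i1/d_o1 = +2.130.
d_o2 = 53.6 − (-14.46) = 68.06 cm.
Lens 2: 1/d_i2 = 1/(11.7) − 1/(68.06) = 0.07078, so d_i2 = 14.13 cm; m₂ = −d_i2/d_o2 = -0.2076.
m = m₁·m₂ = (+2.130)(-0.2076) = -0.442.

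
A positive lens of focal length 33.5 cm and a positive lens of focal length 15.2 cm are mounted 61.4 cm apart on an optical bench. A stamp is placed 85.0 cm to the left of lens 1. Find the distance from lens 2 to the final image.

10.2 cm

Lens 1: 1/d_i1 = 1/f₁ − 1/d_o1 = 1/(33.5) − 1/(85.0) = 0.01809, so d_i1 = 55.29 cm.
The intermediate image is 55.29 cm to the right of lens 1, which is 61.4 − (55.29) = 6.110 cm to the left of lens 2, so d_o2 = +6.110 cm.
Lens 2: 1/d_i2 = 1/f₂ − 1/d_o2 = 1/(15.2) − 1/(6.110) = -0.09788, so d_i2 = -10.2 cm.
The final image is virtual, 10.2 cm to the left of lens 2 (overall magnification ≈ -1.1).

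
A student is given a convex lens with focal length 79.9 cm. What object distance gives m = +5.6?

m = −d_i/d_o ⇒ d_i = −m·d_o.
1/f = 1/d_o + 1/d_i = 1/d_o − 1/(m·d_o) = (1 − 1/m)/d_o, so d_o = f(1 − 1/m) = (79.90)(1 − 1/(+5.6)) = 65.6 cm.

65.6 cm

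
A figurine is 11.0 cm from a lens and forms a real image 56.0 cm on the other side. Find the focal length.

f = 9.19 cm (converging)

Real image ⇒ d_i = +56.0 cm.
1/f = 1/d_o + 1/d_i = 1/(11.0) + 1/(56.0) = 0.1088, so f = 9.19 cm.
Since f is positive, the lens is converging.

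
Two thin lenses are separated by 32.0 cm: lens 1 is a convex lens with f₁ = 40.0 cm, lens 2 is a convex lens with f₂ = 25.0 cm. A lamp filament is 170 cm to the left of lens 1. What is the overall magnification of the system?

Lens 1: 1/d_i1 = 1/(40.0) − 1/(170) = 0.01912, so d_i1 = 52.31 cm; m₁ = −d_i1/d_o1 = -0.3077.
d_o2 = 32.0 − (52.31) = -20.31 cm (virtual object).
Lens 2: 1/d_i2 = 1/(25.0) − 1/(-20.31) = 0.08924, so d_i2 = 11.21 cm; m₂ = −d_i2/d_o2 = +0.5518.
m = m₁·m₂ = (-0.3077)(+0.5518) = -0.170.

m = -0.170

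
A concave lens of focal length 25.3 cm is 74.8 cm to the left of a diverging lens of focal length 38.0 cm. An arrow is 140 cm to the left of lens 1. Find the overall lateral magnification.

m = +0.0433

f₁ = −25.3 cm (diverging).
Lens 1: 1/d_i1 = 1/(-25.3) − 1/(140) = -0.04667, so d_i1 = -21.43 cm; m₁ = −d_i1/d_o1 = +0.1531.
d_o2 = 74.8 − (-21.43) = 96.23 cm.
f₂ = −38.0 cm (diverging).
Lens 2: 1/d_i2 = 1/(-38.0) − 1/(96.23) = -0.03671, so d_i2 = -27.24 cm; m₂ = −d_i2/d_o2 = +0.2831.
m = m₁·m₂ = (+0.1531)(+0.2831) = +0.0433.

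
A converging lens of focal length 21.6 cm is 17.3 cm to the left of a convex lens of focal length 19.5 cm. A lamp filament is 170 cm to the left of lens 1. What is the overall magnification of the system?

Lens 1: 1/d_i1 = 1/(21.6) − 1/(170) = 0.04041, so d_i1 = 24.74 cm; m₁ = −d_i1/d_o1 = -0.1455.
d_o2 = 17.3 − (24.74) = -7.440 cm (virtual object).
Lens 2: 1/d_i2 = 1/(19.5) − 1/(-7.440) = 0.1857, so d_i2 = 5.385 cm; m₂ = −d_i2/d_o2 = +0.7238.
m = m₁·m₂ = (-0.1455)(+0.7238) = -0.105.

m = -0.105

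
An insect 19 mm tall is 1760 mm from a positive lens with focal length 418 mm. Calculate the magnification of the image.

m = -0.311

1/d_i = 1/f − 1/d_o = 1/(418.0) − 1/(1760) = 0.001824, so d_i = 548.2 mm.
m = −d_i/d_o = −(548.2)/(1760) = -0.311.
The image is real, inverted and reduced, on the far side of the lens.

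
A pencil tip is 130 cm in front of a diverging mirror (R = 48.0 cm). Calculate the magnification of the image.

m = +0.156

f = R/2 = 48.0/2 = 24.00 cm; for a diverging mirror, f = -24.00 cm.
1/d_i = 1/f − 1/d_o = 1/(-24.00) − 1/(130) = -0.04936, so d_i = -20.26 cm.
m = −d_i/d_o = −(-20.26)/(130) = +0.156.
The image is virtual, upright and reduced, behind the mirror.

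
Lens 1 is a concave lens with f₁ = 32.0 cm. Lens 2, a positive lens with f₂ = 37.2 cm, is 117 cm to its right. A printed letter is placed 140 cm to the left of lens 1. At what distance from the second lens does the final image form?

Lens 1 is diverging, so f₁ = −32.0 cm.
Lens 1: 1/d_i1 = 1/f₁ − 1/d_o1 = 1/(-32.0) − 1/(140) = -0.03839, so d_i1 = -26.05 cm.
The intermediate image is 26.05 cm to the left of lens 1 (virtual), which is 117 − (-26.05) = 143.1 cm to the left of lens 2, so d_o2 = +143.1 cm.
Lens 2: 1/d_i2 = 1/f₂ − 1/d_o2 = 1/(37.2) − 1/(143.1) = 0.01989, so d_i2 = 50.3 cm.
The final image is real, 50.3 cm to the right of lens 2 (overall magnification ≈ -0.065).

50.3 cm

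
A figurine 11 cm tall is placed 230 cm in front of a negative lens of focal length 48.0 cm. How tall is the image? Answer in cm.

1.90 cm

For a negative lens, f = -48.0 cm.
1/d_i = 1/f − 1/d_o = 1/(-48.00) − 1/(230) = -0.02518, so d_i = -39.71 cm.
m = −d_i/d_o = +0.1727.
|h_i| = |m|·h_o = 0.1727 × 11 = 1.90 cm. The image is virtual, upright and reduced, on the same side as the object.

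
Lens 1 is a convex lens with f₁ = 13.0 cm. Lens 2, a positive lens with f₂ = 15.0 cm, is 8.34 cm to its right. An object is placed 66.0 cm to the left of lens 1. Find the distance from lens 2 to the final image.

5.15 cm

Lens 1: 1/d_i1 = 1/f₁ − 1/d_o1 = 1/(13.0) − 1/(66.0) = 0.06177, so d_i1 = 16.19 cm.
The intermediate image is 16.19 cm to the right of lens 1, which lies 7.850 cm to the right of lens 2 — a virtual object — so d_o2 = −7.850 cm.
Lens 2: 1/d_i2 = 1/f₂ − 1/d_o2 = 1/(15.0) − 1/(-7.850) = 0.1941, so d_i2 = 5.15 cm.
The final image is real, 5.15 cm to the right of lens 2 (overall magnification ≈ -0.16).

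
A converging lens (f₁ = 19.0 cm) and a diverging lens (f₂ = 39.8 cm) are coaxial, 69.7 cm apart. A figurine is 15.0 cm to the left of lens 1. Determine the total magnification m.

m = +1.05

Lens 1: 1/d_i1 = 1/(19.0) − 1/(15.0) = -0.01404, so d_i1 = -71.25 cm; m₁ = −d_i1/d_o1 = +4.750.
d_o2 = 69.7 − (-71.25) = 140.9 cm.
f₂ = −39.8 cm (diverging).
Lens 2: 1/d_i2 = 1/(-39.8) − 1/(140.9) = -0.03222, so d_i2 = -31.03 cm; m₂ = −d_i2/d_o2 = +0.2203.
m = m₁·m₂ = (+4.750)(+0.2203) = +1.05.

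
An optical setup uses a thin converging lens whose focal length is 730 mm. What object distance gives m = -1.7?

1160 mm

m = −d_i/d_o ⇒ d_i = −m·d_o.
1/f = 1/d_o + 1/d_i = 1/d_o − 1/(m·d_o) = (1 − 1/m)/d_o, so d_o = f(1 − 1/m) = (730.0)(1 − 1/(-1.7)) = 1160 mm.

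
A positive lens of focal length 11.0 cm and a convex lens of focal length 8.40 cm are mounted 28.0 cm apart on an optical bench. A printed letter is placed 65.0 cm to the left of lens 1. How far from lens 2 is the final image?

19.5 cm

Lens 1: 1/d_i1 = 1/f₁ − 1/d_o1 = 1/(11.0) − 1/(65.0) = 0.07552, so d_i1 = 13.24 cm.
The intermediate image is 13.24 cm to the right of lens 1, which is 28.0 − (13.24) = 14.76 cm to the left of lens 2, so d_o2 = +14.76 cm.
Lens 2: 1/d_i2 = 1/f₂ − 1/d_o2 = 1/(8.40) − 1/(14.76) = 0.05130, so d_i2 = 19.5 cm.
The final image is real, 19.5 cm to the right of lens 2 (overall magnification ≈ 0.27).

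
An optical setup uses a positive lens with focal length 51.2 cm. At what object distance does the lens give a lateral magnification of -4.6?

62.3 cm

m = −d_i/d_o ⇒ d_i = −m·d_o.
1/f = 1/d_o + 1/d_i = 1/d_o − 1/(m·d_o) = (1 − 1/m)/d_o, so d_o = f(1 − 1/m) = (51.20)(1 − 1/(-4.6)) = 62.3 cm.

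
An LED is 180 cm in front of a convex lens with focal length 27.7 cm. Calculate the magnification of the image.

m = -0.182

1/d_i = 1/f − 1/d_o = 1/(27.70) − 1/(180) = 0.03055, so d_i = 32.74 cm.
m = −d_i/d_o = −(32.74)/(180) = -0.182.
The image is real, inverted and reduced, on the far side of the lens.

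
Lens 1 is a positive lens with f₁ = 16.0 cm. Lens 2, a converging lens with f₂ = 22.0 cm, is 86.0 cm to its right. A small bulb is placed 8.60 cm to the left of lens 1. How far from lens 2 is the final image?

27.9 cm

Lens 1: 1/d_i1 = 1/f₁ − 1/d_o1 = 1/(16.0) − 1/(8.60) = -0.05378, so d_i1 = -18.59 cm.
The intermediate image is 18.59 cm to the left of lens 1 (virtual), which is 86.0 − (-18.59) = 104.6 cm to the left of lens 2, so d_o2 = +104.6 cm.
Lens 2: 1/d_i2 = 1/f₂ − 1/d_o2 = 1/(22.0) − 1/(104.6) = 0.03589, so d_i2 = 27.9 cm.
The final image is real, 27.9 cm to the right of lens 2 (overall magnification ≈ -0.58).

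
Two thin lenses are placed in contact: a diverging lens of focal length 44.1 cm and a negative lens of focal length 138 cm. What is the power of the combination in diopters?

P₁ = 1/f₁ = 1/(-0.441 m) = -2.268 D; P₂ = 1/f₂ = 1/(-1.38 m) = -0.7246 D.
For thin lenses in contact, P = P₁ + P₂ = (-2.268) + (-0.7246) = -2.99 D.

P = -2.99 D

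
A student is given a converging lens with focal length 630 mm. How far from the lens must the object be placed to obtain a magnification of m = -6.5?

m = −d_i/d_o ⇒ d_i = −m·d_o.
1/f = 1/d_o + 1/d_i = 1/d_o − 1/(m·d_o) = (1 − 1/m)/d_o, so d_o = f(1 − 1/m) = (630.0)(1 − 1/(-6.5)) = 727 mm.

727 mm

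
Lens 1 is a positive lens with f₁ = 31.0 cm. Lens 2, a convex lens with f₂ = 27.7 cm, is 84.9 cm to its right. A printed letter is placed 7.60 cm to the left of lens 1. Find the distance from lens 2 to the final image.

Lens 1: 1/d_i1 = 1/f₁ − 1/d_o1 = 1/(31.0) − 1/(7.60) = -0.09932, so d_i1 = -10.07 cm.
The intermediate image is 10.07 cm to the left of lens 1 (virtual), which is 84.9 − (-10.07) = 94.97 cm to the left of lens 2, so d_o2 = +94.97 cm.
Lens 2: 1/d_i2 = 1/f₂ − 1/d_o2 = 1/(27.7) − 1/(94.97) = 0.02557, so d_i2 = 39.1 cm.
The final image is real, 39.1 cm to the right of lens 2 (overall magnification ≈ -0.55).

39.1 cm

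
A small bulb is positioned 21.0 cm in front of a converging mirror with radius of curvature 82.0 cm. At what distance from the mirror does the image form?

43.0 cm

f = R/2 = 82.0/2 = 41.00 cm.
Mirror equation: 1/d_i = 1/f − 1/d_o = 1/(41.00) − 1/(21.0) = 0.02439 − 0.04762 = -0.02323, so d_i = -43.0 cm.
The image is virtual, upright and enlarged, behind the mirror.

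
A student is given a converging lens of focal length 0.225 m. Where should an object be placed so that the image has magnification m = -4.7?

m = −d_i/d_o ⇒ d_i = −m·d_o.
1/f = 1/d_o + 1/d_i = 1/d_o − 1/(m·d_o) = (1 − 1/m)/d_o, so d_o = f(1 − 1/m) = (0.2250)(1 − 1/(-4.7)) = 0.273 m.

0.273 m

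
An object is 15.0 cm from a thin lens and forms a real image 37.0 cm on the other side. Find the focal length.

Real image ⇒ d_i = +37.0 cm.
1/f = 1/d_o + 1/d_i = 1/(15.0) + 1/(37.0) = 0.09369, so f = 10.7 cm.
Since f is positive, the thin lens is converging.

f = 10.7 cm (converging)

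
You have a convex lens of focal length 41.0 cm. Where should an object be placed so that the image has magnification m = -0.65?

104 cm

m = −d_i/d_o ⇒ d_i = −m·d_o.
1/f = 1/d_o + 1/d_i = 1/d_o − 1/(m·d_o) = (1 − 1/m)/d_o, so d_o = f(1 − 1/m) = (41.00)(1 − 1/(-0.65)) = 104 cm.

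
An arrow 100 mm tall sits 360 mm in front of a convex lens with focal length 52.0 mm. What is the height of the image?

16.9 mm

1/d_i = 1/f − 1/d_o = 1/(52.00) − 1/(360) = 0.01645, so d_i = 60.78 mm.
m = −d_i/d_o = -0.1688.
|h_i| = |m|·h_o = 0.1688 × 100 = 16.9 mm. The image is real, inverted and reduced, on the far side of the lens.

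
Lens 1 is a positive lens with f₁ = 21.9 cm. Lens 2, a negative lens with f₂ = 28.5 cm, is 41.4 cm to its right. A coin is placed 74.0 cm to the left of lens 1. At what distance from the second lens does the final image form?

Lens 1: 1/d_i1 = 1/f₁ − 1/d_o1 = 1/(21.9) − 1/(74.0) = 0.03215, so d_i1 = 31.11 cm.
The intermediate image is 31.11 cm to the right of lens 1, which is 41.4 − (31.11) = 10.29 cm to the left of lens 2, so d_o2 = +10.29 cm.
Lens 2 is diverging, so f₂ = −28.5 cm.
Lens 2: 1/d_i2 = 1/f₂ − 1/d_o2 = 1/(-28.5) − 1/(10.29) = -0.1323, so d_i2 = -7.56 cm.
The final image is virtual, 7.56 cm to the left of lens 2 (overall magnification ≈ -0.31).

7.56 cm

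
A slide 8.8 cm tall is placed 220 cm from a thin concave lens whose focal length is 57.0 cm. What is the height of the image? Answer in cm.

For a concave lens, f = -57.0 cm.
1/d_i = 1/f − 1/d_o = 1/(-57.00) − 1/(220) = -0.02209, so d_i = -45.27 cm.
m = −d_i/d_o = +0.2058.
|h_i| = |m|·h_o = 0.2058 × 8.8 = 1.81 cm. The image is virtual, upright and reduced, on the same side as the object.

1.81 cm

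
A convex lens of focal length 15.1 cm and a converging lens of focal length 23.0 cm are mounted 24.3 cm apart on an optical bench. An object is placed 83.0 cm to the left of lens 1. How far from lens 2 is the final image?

7.83 cm

Lens 1: 1/d_i1 = 1/f₁ − 1/d_o1 = 1/(15.1) − 1/(83.0) = 0.05418, so d_i1 = 18.46 cm.
The intermediate image is 18.46 cm to the right of lens 1, which is 24.3 − (18.46) = 5.840 cm to the left of lens 2, so d_o2 = +5.840 cm.
Lens 2: 1/d_i2 = 1/f₂ − 1/d_o2 = 1/(23.0) − 1/(5.840) = -0.1278, so d_i2 = -7.83 cm.
The final image is virtual, 7.83 cm to the left of lens 2 (overall magnification ≈ -0.30).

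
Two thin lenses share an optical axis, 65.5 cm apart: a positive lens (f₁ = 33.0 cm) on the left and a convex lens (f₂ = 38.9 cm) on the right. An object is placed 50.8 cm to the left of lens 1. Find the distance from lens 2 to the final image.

Lens 1: 1/d_i1 = 1/f₁ − 1/d_o1 = 1/(33.0) − 1/(50.8) = 0.01062, so d_i1 = 94.18 cm.
The intermediate image is 94.18 cm to the right of lens 1, which lies 28.68 cm to the right of lens 2 — a virtual object — so d_o2 = −28.68 cm.
Lens 2: 1/d_i2 = 1/f₂ − 1/d_o2 = 1/(38.9) − 1/(-28.68) = 0.06057, so d_i2 = 16.5 cm.
The final image is real, 16.5 cm to the right of lens 2 (overall magnification ≈ -1.1).

16.5 cm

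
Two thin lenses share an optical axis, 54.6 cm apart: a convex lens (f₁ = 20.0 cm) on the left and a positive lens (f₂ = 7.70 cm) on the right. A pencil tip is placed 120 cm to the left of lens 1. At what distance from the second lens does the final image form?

Lens 1: 1/d_i1 = 1/f₁ − 1/d_o1 = 1/(20.0) − 1/(120) = 0.04167, so d_i1 = 24.00 cm.
The intermediate image is 24.00 cm to the right of lens 1, which is 54.6 − (24.00) = 30.60 cm to the left of lens 2, so d_o2 = +30.60 cm.
Lens 2: 1/d_i2 = 1/f₂ − 1/d_o2 = 1/(7.70) − 1/(30.60) = 0.09719, so d_i2 = 10.3 cm.
The final image is real, 10.3 cm to the right of lens 2 (overall magnification ≈ 0.067).

10.3 cm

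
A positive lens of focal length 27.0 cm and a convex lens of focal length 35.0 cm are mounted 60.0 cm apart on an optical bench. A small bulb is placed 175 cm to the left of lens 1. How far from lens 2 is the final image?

142 cm

Lens 1: 1/d_i1 = 1/f₁ − 1/d_o1 = 1/(27.0) − 1/(175) = 0.03132, so d_i1 = 31.93 cm.
The intermediate image is 31.93 cm to the right of lens 1, which is 60.0 − (31.93) = 28.07 cm to the left of lens 2, so d_o2 = +28.07 cm.
Lens 2: 1/d_i2 = 1/f₂ − 1/d_o2 = 1/(35.0) − 1/(28.07) = -0.007054, so d_i2 = -142 cm.
The final image is virtual, 142 cm to the left of lens 2 (overall magnification ≈ -0.92).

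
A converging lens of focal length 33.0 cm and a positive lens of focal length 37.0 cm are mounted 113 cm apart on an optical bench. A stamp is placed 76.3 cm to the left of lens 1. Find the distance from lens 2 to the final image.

114 cm

Lens 1: 1/d_i1 = 1/f₁ − 1/d_o1 = 1/(33.0) − 1/(76.3) = 0.01720, so d_i1 = 58.15 cm.
The intermediate image is 58.15 cm to the right of lens 1, which is 113 − (58.15) = 54.85 cm to the left of lens 2, so d_o2 = +54.85 cm.
Lens 2: 1/d_i2 = 1/f₂ − 1/d_o2 = 1/(37.0) − 1/(54.85) = 0.008795, so d_i2 = 114 cm.
The final image is real, 114 cm to the right of lens 2 (overall magnification ≈ 1.6).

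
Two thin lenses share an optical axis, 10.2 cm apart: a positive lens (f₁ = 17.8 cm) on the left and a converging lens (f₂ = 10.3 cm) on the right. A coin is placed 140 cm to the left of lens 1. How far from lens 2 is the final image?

Lens 1: 1/d_i1 = 1/f₁ − 1/d_o1 = 1/(17.8) − 1/(140) = 0.04904, so d_i1 = 20.39 cm.
The intermediate image is 20.39 cm to the right of lens 1, which lies 10.19 cm to the right of lens 2 — a virtual object — so d_o2 = −10.19 cm.
Lens 2: 1/d_i2 = 1/f₂ − 1/d_o2 = 1/(10.3) − 1/(-10.19) = 0.1952, so d_i2 = 5.12 cm.
The final image is real, 5.12 cm to the right of lens 2 (overall magnification ≈ -0.073).

5.12 cm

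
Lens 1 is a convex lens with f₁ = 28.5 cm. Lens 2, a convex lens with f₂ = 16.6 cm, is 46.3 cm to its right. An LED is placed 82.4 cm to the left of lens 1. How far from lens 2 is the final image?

Lens 1: 1/d_i1 = 1/f₁ − 1/d_o1 = 1/(28.5) − 1/(82.4) = 0.02295, so d_i1 = 43.57 cm.
The intermediate image is 43.57 cm to the right of lens 1, which is 46.3 − (43.57) = 2.730 cm to the left of lens 2, so d_o2 = +2.730 cm.
Lens 2: 1/d_i2 = 1/f₂ − 1/d_o2 = 1/(16.6) − 1/(2.730) = -0.3061, so d_i2 = -3.27 cm.
The final image is virtual, 3.27 cm to the left of lens 2 (overall magnification ≈ -0.63).

3.27 cm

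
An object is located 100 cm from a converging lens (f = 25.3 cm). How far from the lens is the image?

33.9 cm

Thin-lens equation: 1/v = 1/f − 1/u = 1/(25.30) − 1/(100) = 0.03953 − 0.01000 = 0.02953, so v = 33.9 cm.
The image is real, inverted and reduced, on the far side of the lens.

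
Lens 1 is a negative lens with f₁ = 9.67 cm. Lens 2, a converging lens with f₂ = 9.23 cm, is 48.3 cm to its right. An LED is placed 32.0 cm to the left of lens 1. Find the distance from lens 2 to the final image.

11.1 cm

Lens 1 is diverging, so f₁ = −9.67 cm.
Lens 1: 1/d_i1 = 1/f₁ − 1/d_o1 = 1/(-9.67) − 1/(32.0) = -0.1347, so d_i1 = -7.426 cm.
The intermediate image is 7.426 cm to the left of lens 1 (virtual), which is 48.3 − (-7.426) = 55.73 cm to the left of lens 2, so d_o2 = +55.73 cm.
Lens 2: 1/d_i2 = 1/f₂ − 1/d_o2 = 1/(9.23) − 1/(55.73) = 0.09040, so d_i2 = 11.1 cm.
The final image is real, 11.1 cm to the right of lens 2 (overall magnification ≈ -0.046).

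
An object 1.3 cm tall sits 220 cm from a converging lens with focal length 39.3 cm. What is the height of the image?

1/d_i = 1/f − 1/d_o = 1/(39.30) − 1/(220) = 0.02090, so d_i = 47.85 cm.
m = −d_i/d_o = -0.2175.
|h_i| = |m|·h_o = 0.2175 × 1.3 = 0.283 cm. The image is real, inverted and reduced, on the far side of the lens.

0.283 cm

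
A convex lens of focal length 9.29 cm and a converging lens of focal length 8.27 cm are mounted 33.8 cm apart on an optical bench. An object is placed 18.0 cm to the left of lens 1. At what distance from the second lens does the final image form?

Lens 1: 1/d_i1 = 1/f₁ − 1/d_o1 = 1/(9.29) − 1/(18.0) = 0.05209, so d_i1 = 19.20 cm.
The intermediate image is 19.20 cm to the right of lens 1, which is 33.8 − (19.20) = 14.60 cm to the left of lens 2, so d_o2 = +14.60 cm.
Lens 2: 1/d_i2 = 1/f₂ − 1/d_o2 = 1/(8.27) − 1/(14.60) = 0.05243, so d_i2 = 19.1 cm.
The final image is real, 19.1 cm to the right of lens 2 (overall magnification ≈ 1.4).

19.1 cm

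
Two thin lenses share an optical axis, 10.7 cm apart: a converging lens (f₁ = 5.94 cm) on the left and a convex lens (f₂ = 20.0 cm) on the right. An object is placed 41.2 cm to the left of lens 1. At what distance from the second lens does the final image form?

Lens 1: 1/d_i1 = 1/f₁ − 1/d_o1 = 1/(5.94) − 1/(41.2) = 0.1441, so d_i1 = 6.941 cm.
The intermediate image is 6.941 cm to the right of lens 1, which is 10.7 − (6.941) = 3.759 cm to the left of lens 2, so d_o2 = +3.759 cm.
Lens 2: 1/d_i2 = 1/f₂ − 1/d_o2 = 1/(20.0) − 1/(3.759) = -0.2160, so d_i2 = -4.63 cm.
The final image is virtual, 4.63 cm to the left of lens 2 (overall magnification ≈ -0.21).

4.63 cm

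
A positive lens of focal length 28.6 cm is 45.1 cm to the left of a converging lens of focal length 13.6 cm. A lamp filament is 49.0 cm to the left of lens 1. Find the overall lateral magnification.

Lens 1: 1/d_i1 = 1/(28.6) − 1/(49.0) = 0.01456, so d_i1 = 68.70 cm; m₁ = −d_i1/d_o1 = -1.402.
d_o2 = 45.1 − (68.70) = -23.60 cm (virtual object).
Lens 2: 1/d_i2 = 1/(13.6) − 1/(-23.60) = 0.1159, so d_i2 = 8.628 cm; m₂ = −d_i2/d_o2 = +0.3656.
m = m₁·m₂ = (-1.402)(+0.3656) = -0.513.

m = -0.513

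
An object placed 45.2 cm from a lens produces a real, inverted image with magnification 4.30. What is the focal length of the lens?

m = −d_i/d_o ⇒ d_i = −m·d_o = −(-4.30)·(45.2) = 194.4 cm.
1/f = 1/d_o + 1/d_i = 1/(45.2) + 1/(194.4) = 0.02727, so f = 36.7 cm.
Since f is positive, the lens is converging.

f = 36.7 cm (converging)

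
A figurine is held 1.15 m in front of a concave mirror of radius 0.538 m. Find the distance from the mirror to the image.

0.351 m

f = R/2 = 0.538/2 = 0.2690 m.
Mirror equation: 1/q = 1/f − 1/p = 1/(0.2690) − 1/(1.15) = 3.717 − 0.8696 = 2.848, so q = 0.351 m.
The image is real, inverted and reduced, in front of the mirror.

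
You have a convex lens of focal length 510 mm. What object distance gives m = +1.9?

m = −d_i/d_o ⇒ d_i = −m·d_o.
1/f = 1/d_o + 1/d_i = 1/d_o − 1/(m·d_o) = (1 − 1/m)/d_o, so d_o = f(1 − 1/m) = (510.0)(1 − 1/(+1.9)) = 242 mm.

242 mm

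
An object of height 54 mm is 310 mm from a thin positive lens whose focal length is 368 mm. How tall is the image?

1/d_i = 1/f − 1/d_o = 1/(368.0) − 1/(310) = -0.0005084, so d_i = -1967 mm.
m = −d_i/d_o = +6.345.
|h_i| = |m|·h_o = 6.345 × 54 = 343 mm. The image is virtual, upright and enlarged, on the same side as the object.

343 mm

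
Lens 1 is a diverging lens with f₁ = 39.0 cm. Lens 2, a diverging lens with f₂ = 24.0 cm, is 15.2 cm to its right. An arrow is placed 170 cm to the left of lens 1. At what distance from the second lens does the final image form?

Lens 1 is diverging, so f₁ = −39.0 cm.
Lens 1: 1/d_i1 = 1/f₁ − 1/d_o1 = 1/(-39.0) − 1/(170) = -0.03152, so d_i1 = -31.72 cm.
The intermediate image is 31.72 cm to the left of lens 1 (virtual), which is 15.2 − (-31.72) = 46.92 cm to the left of lens 2, so d_o2 = +46.92 cm.
Lens 2 is diverging, so f₂ = −24.0 cm.
Lens 2: 1/d_i2 = 1/f₂ − 1/d_o2 = 1/(-24.0) − 1/(46.92) = -0.06298, so d_i2 = -15.9 cm.
The final image is virtual, 15.9 cm to the left of lens 2 (overall magnification ≈ 0.063).

15.9 cm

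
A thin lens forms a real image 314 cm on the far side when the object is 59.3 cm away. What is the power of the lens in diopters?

P = +2.00 D

d_i = +314 cm.
1/f = 1/d_o + 1/d_i = 1/(59.3) + 1/(314) = 0.02005 cm⁻¹.
f = 49.88 cm = 0.4988 m, so P = 1/f = +2.00 D.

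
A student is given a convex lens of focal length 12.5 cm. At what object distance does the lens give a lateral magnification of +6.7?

m = −d_i/d_o ⇒ d_i = −m·d_o.
1/f = 1/d_o + 1/d_i = 1/d_o − 1/(m·d_o) = (1 − 1/m)/d_o, so d_o = f(1 − 1/m) = (12.50)(1 − 1/(+6.7)) = 10.6 cm.

10.6 cm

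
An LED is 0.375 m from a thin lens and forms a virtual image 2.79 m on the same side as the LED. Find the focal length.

Virtual image ⇒ d_i = −2.79 m.
1/f = 1/d_o + 1/d_i = 1/(0.375) + 1/(-2.79) = 2.308, so f = 0.433 m.
Since f is positive, the thin lens is converging.

f = 0.433 m (converging)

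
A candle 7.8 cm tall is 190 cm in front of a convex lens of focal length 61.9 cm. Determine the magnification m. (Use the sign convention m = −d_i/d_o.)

1/d_i = 1/f − 1/d_o = 1/(61.90) − 1/(190) = 0.01089, so d_i = 91.81 cm.
m = −d_i/d_o = −(91.81)/(190) = -0.483.
The image is real, inverted and reduced, on the far side of the lens.

m = -0.483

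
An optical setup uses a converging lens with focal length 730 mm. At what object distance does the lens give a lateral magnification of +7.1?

627 mm

m = −d_i/d_o ⇒ d_i = −m·d_o.
1/f = 1/d_o + 1/d_i = 1/d_o − 1/(m·d_o) = (1 − 1/m)/d_o, so d_o = f(1 − 1/m) = (730.0)(1 − 1/(+7.1)) = 627 mm.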